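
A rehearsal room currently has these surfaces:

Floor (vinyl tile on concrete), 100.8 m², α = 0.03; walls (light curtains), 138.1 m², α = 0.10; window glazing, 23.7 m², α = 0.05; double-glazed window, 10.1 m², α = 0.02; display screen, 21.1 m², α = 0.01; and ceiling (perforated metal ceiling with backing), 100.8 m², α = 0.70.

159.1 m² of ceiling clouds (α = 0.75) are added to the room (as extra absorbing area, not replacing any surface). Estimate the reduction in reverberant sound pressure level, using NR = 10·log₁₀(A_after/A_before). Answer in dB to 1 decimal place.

3.7 dB

Total absorption A_before = 100.8×0.03 + 138.1×0.10 + 23.7×0.05 + 10.1×0.02 + 21.1×0.01 + 100.8×0.70
  = 3.024 + 13.810 + 1.185 + 0.202 + 0.211 + 70.560 = 88.992 m² sabins.
Treatment contributes 159.1·0.75 = 119.325 sabins.
New total A_after = 208.317 sabins.
NR = 10·log₁₀(208.317/88.992) = 3.7 dB.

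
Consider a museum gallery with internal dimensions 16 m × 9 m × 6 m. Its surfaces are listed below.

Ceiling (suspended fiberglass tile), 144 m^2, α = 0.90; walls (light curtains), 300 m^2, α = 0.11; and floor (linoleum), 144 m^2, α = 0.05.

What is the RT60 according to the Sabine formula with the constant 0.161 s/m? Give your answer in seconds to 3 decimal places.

0.819 s

A = Σ Sᵢαᵢ = 144*0.90 + 300*0.11 + 144*0.05 = 169.800 sabins.
Volume V = 16 × 9 × 6 = 864 m³.
T = 0.161 V/A = 0.161·864/169.800 = 0.819 s.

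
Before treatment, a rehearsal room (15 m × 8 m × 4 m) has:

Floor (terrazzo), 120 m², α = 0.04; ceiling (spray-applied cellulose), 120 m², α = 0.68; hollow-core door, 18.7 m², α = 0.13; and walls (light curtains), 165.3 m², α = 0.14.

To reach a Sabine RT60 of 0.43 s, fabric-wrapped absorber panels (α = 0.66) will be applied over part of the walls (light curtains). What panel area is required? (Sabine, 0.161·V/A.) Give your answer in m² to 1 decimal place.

A₁ = Σ Sᵢαᵢ = 120*0.04 + 120*0.68 + 18.7*0.13 + 165.3*0.14 = 111.973 sabins.
Required A₂ = 0.161·480/0.43 = 179.721 sabins.
Absorption to add: 179.721 − 111.973 = 67.748 sabins.
Each m² of panel replacing the walls (light curtains) adds (0.66 − 0.14) = 0.52 sabins.
Panel area = 67.748 / 0.52 = 130.3 m².

130.3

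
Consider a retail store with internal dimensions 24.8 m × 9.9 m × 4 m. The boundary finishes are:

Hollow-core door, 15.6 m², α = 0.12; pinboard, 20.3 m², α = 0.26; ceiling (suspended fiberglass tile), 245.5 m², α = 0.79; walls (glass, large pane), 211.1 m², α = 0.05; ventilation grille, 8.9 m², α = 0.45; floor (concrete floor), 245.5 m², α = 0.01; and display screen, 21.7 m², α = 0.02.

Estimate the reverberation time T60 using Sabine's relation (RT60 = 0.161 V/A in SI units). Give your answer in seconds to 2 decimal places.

0.72 s

Equivalent absorption area: A = 15.6×0.12 + 20.3×0.26 + 245.5×0.79 + 211.1×0.05 + 8.9×0.45 + 245.5×0.01 + 21.7×0.02 = 218.544 m².
Volume V = 24.8 × 9.9 × 4 = 982.08 m³.
T = 0.161 V/A = 0.161·982.08/218.544 = 0.72 s.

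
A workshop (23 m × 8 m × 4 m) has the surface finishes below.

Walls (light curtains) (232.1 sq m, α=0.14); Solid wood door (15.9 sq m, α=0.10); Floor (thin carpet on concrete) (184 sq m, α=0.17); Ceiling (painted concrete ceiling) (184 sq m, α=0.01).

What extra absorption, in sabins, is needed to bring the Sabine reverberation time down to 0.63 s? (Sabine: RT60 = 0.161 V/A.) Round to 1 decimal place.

Summing Sᵢαᵢ: 32.494 + 1.590 + 31.280 + 1.840 → A₁ = 67.204 sabins.
V = 736 m³. Required absorption A₂ = 0.161 × 736 / 0.63 = 188.089 sabins.
Additional absorption ΔA = 188.089 − 67.204 = 120.9 sabins.

120.9 sabins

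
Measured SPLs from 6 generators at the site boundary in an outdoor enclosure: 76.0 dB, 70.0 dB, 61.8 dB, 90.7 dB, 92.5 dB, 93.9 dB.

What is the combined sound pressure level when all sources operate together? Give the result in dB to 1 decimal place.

97.4 dB

Σ 10^(Lᵢ/10) = 5.459e+09.
Back to dB: 10·log₁₀ Σ = 97.4 dB.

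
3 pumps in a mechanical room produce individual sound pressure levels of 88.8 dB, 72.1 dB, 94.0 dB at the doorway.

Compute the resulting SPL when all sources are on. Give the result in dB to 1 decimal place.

95.2 dB

Σ 10^(Lᵢ/10) = 3.287e+09.
Combined level = 10 log₁₀(3.287e+09) = 95.2 dB.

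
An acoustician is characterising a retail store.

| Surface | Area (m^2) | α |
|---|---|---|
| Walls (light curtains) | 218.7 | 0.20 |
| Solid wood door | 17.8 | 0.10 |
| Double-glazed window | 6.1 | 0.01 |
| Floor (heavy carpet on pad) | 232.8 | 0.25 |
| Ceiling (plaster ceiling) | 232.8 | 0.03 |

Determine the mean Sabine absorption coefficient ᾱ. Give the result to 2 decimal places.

0.16

Total surface area S = 708.2 m^2.
Σ(Sᵢαᵢ) = 218.7×0.20 + 17.8×0.10 + 6.1×0.01 + 232.8×0.25 + 232.8×0.03 = 110.765.
ᾱ = 110.765 / 708.2 = 0.16.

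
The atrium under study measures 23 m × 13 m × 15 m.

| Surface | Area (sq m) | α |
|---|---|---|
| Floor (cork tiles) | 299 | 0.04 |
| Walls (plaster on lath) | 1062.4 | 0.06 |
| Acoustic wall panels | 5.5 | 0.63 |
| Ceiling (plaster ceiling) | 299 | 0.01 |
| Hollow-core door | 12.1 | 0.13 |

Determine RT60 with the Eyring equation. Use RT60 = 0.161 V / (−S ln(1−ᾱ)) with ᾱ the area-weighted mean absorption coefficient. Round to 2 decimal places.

8.41 sec

Total surface area S = 299 + 1062.4 + 5.5 + 299 + 12.1 = 1678.0 sq m.
Σ(Sᵢαᵢ) = 299·0.04 + 1062.4·0.06 + 5.5·0.63 + 299·0.01 + 12.1·0.13 = 83.732.
ᾱ = 83.732 / 1678.0 = 0.0499.
−S·ln(1−ᾱ) = −1678.0 × ln(1 − 0.0499) = 85.894.
V = 23 × 13 × 15 = 4485 m³.
T = 0.161·V/[−S·ln(1−ᾱ)] = 0.161·4485/85.894 = 8.41 s.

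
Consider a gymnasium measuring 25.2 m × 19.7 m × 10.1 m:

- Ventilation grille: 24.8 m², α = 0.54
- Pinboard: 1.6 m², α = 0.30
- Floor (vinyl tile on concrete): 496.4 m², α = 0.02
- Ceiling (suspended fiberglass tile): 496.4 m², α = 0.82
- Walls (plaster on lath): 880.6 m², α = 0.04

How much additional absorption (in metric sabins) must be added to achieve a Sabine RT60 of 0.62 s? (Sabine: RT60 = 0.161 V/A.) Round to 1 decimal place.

Equivalent absorption area: A₁ = 24.8*0.54 + 1.6*0.30 + 496.4*0.02 + 496.4*0.82 + 880.6*0.04 = 466.072 m².
V = 5014.044 m³. Required absorption A₂ = 0.161 × 5014.044 / 0.62 = 1302.034 sabins.
Shortfall: 1302.034 − 466.072 = 836.0 sabins.

836.0 sabins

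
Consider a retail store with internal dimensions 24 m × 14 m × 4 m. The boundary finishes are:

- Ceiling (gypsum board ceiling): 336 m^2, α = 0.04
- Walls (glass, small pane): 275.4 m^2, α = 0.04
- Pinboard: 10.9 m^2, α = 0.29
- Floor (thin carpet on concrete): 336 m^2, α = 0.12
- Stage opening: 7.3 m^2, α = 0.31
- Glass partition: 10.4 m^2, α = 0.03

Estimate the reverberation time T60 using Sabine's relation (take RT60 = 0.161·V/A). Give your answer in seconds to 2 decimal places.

Summing Sᵢαᵢ: 13.440 + 11.016 + 3.161 + 40.320 + 2.263 + 0.312 → A = 70.512 sabins.
Room volume: 1344 m³.
Sabine: RT60 = 0.161 × 1344 / 70.512 = 3.07 s.

3.07 s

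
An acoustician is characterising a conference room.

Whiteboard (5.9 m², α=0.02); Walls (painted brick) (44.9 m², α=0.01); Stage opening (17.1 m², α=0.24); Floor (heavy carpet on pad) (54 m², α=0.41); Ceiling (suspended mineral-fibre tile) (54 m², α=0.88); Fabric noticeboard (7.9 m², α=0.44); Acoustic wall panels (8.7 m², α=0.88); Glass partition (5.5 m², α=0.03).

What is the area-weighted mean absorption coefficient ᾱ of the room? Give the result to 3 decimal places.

S = Σ Sᵢ = 5.9 + 44.9 + 17.1 + 54 + 54 + 7.9 + 8.7 + 5.5 = 198.0 m².
Σ(Sᵢαᵢ) = 5.9·0.02 + 44.9·0.01 + 17.1·0.24 + 54·0.41 + 54·0.88 + 7.9·0.44 + 8.7·0.88 + 5.5·0.03 = 85.628.
ᾱ = 85.628 / 198.0 = 0.432.

0.432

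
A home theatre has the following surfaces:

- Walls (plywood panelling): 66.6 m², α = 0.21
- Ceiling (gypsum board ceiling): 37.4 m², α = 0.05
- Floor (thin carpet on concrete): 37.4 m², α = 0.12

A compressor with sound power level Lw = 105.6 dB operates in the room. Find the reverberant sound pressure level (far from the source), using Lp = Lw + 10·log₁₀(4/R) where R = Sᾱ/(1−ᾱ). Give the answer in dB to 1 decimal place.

Σ(Sᵢαᵢ) = 66.6·0.21 + 37.4·0.05 + 37.4·0.12 = 20.344; total area S = 141.4 m².
ᾱ = 20.344/141.4 = 0.1439; R = Sᾱ/(1−ᾱ) = 20.344/(1−0.1439) = 23.764 m².
Lp = 105.6 + 10·log₁₀(4/23.764) = 105.6 + (-7.74) = 97.9 dB.

97.9 dB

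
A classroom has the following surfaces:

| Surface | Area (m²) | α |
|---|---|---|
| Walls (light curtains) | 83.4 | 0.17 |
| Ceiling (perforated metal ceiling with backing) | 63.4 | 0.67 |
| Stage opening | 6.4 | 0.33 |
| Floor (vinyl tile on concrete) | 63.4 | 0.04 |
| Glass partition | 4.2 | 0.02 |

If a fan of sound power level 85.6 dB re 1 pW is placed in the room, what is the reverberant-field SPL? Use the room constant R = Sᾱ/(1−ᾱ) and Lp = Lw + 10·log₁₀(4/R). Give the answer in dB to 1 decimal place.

72.3 dB

Σ(Sᵢαᵢ) = 83.4·0.17 + 63.4·0.67 + 6.4·0.33 + 63.4·0.04 + 4.2·0.02 = 61.388; total area S = 220.8 m².
ᾱ = 0.2780, so room constant R = A/(1−ᾱ) = 85.025 m².
Lp = 85.6 + 10·log₁₀(4/85.025) = 85.6 + (-13.27) = 72.3 dB.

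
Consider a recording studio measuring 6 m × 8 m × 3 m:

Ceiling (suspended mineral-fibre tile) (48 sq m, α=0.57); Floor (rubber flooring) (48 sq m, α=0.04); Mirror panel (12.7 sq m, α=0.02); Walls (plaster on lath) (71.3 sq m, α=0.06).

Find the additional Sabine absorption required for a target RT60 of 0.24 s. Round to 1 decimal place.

A₁ = Σ Sᵢαᵢ = 48*0.57 + 48*0.04 + 12.7*0.02 + 71.3*0.06 = 33.812 sabins.
V = 144 m³. Required absorption A₂ = 0.161 × 144 / 0.24 = 96.600 sabins.
ΔA = A₂ − A₁ = 96.600 − 33.812 = 62.8 sabins.

62.8 sabins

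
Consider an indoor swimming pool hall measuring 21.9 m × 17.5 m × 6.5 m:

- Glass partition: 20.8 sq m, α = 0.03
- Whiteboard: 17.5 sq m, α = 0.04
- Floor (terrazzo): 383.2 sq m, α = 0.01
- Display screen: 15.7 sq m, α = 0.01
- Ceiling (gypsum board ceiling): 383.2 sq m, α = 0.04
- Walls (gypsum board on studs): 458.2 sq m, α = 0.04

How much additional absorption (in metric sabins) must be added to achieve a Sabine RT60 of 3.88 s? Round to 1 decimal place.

Summing Sᵢαᵢ: 0.624 + 0.700 + 3.832 + 0.157 + 15.328 + 18.328 → A₁ = 38.969 sabins.
Target A₂ = 0.161·2491.125/3.88 = 103.369 sabins (V = 2491.125 m³).
Shortfall: 103.369 − 38.969 = 64.4 sabins.

64.4 sabins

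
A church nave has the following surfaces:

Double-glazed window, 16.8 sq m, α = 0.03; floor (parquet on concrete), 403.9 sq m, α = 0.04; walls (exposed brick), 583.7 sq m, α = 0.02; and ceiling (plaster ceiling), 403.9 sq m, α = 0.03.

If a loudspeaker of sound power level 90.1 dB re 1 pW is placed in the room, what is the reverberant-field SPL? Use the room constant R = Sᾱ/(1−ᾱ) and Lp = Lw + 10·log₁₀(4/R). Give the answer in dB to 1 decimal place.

79.9 dB

A = 40.451 sabins; S = 1408.3 sq m.
ᾱ = 40.451/1408.3 = 0.0287; R = Sᾱ/(1−ᾱ) = 40.451/(1−0.0287) = 41.646 sq m.
Lp = Lw + 10 log₁₀(4/R) = 90.1 -10.18 = 79.9 dB.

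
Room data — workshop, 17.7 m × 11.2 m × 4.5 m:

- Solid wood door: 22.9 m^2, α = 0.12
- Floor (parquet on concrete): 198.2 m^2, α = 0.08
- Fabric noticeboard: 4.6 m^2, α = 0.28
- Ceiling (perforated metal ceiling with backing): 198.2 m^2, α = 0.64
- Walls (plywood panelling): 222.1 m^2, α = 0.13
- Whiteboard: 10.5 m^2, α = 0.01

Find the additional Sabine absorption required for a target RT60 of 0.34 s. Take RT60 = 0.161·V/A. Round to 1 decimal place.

246.7 sabins

Equivalent absorption area: A₁ = 22.9×0.12 + 198.2×0.08 + 4.6×0.28 + 198.2×0.64 + 222.1×0.13 + 10.5×0.01 = 175.718 m^2.
For T = 0.34 s, need A₂ = 0.161·V/T = 0.161·892.08/0.34 = 422.426 sabins.
ΔA = A₂ − A₁ = 422.426 − 175.718 = 246.7 sabins.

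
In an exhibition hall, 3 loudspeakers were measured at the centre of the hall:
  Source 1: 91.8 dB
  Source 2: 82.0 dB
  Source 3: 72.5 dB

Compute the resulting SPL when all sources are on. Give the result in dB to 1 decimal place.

Sum in the linear (power) domain: Σ 10^(Lᵢ/10) = 10^(91.8/10) + 10^(82.0/10) + 10^(72.5/10) = 1.69e+09.
Back to dB: 10·log₁₀ Σ = 92.3 dB.

92.3 dB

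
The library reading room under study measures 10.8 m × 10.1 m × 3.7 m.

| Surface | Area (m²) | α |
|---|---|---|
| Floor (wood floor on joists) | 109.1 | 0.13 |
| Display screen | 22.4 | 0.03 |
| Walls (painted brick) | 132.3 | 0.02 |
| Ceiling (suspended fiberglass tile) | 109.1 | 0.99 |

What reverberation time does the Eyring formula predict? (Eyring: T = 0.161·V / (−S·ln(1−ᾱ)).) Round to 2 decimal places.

Total surface area S = 109.1 + 22.4 + 132.3 + 109.1 = 372.9 m².
Σ(Sᵢαᵢ) = 109.1·0.13 + 22.4·0.03 + 132.3·0.02 + 109.1·0.99 = 125.510.
ᾱ = 125.510 / 372.9 = 0.3366.
Eyring denominator: −S ln(1−ᾱ) = 153.030.
V = 10.8 × 10.1 × 3.7 = 403.596 m³.
RT60 = 0.161 × 403.596 / 153.030 = 0.42 s.

0.42 s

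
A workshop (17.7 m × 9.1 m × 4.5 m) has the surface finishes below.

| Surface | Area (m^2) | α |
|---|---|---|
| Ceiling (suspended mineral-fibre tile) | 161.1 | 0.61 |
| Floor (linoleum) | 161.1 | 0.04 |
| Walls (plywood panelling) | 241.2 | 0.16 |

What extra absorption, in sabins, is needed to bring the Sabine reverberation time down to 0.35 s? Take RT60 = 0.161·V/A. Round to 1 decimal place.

Summing Sᵢαᵢ: 98.271 + 6.444 + 38.592 → A₁ = 143.307 sabins.
For T = 0.35 s, need A₂ = 0.161·V/T = 0.161·724.815/0.35 = 333.415 sabins.
Shortfall: 333.415 − 143.307 = 190.1 sabins.

190.1 sabins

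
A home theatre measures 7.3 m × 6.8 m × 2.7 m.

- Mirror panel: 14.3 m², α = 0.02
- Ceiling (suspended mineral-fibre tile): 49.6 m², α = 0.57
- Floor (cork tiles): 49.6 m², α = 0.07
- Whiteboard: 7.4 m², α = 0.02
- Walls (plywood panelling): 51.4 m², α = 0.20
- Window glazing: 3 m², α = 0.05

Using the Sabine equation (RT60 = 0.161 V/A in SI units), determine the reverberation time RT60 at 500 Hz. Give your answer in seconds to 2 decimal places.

A = Σ Sᵢαᵢ = 14.3×0.02 + 49.6×0.57 + 49.6×0.07 + 7.4×0.02 + 51.4×0.20 + 3×0.05 = 42.608 sabins.
Room volume: 134.028 m³.
RT60 = 0.161 · V / A = 0.161 × 134.028 / 42.608 = 0.51 s.

0.51 s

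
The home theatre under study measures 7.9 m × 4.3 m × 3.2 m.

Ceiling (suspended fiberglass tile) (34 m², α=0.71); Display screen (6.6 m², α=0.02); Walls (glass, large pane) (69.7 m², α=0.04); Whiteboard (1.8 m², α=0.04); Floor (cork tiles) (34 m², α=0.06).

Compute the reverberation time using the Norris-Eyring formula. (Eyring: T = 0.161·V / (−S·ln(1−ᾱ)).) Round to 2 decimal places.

Total surface area S = 34 + 6.6 + 69.7 + 1.8 + 34 = 146.1 m².
Absorption A = 34×0.71 + 6.6×0.02 + 69.7×0.04 + 1.8×0.04 + 34×0.06 = 29.172 sabins.
Mean coefficient ᾱ = A/S = 0.1997.
−S·ln(1−ᾱ) = −146.1 × ln(1 − 0.1997) = 32.546.
V = 7.9 × 4.3 × 3.2 = 108.704 m³.
T = 0.161·V/[−S·ln(1−ᾱ)] = 0.161·108.704/32.546 = 0.54 s.

0.54 seconds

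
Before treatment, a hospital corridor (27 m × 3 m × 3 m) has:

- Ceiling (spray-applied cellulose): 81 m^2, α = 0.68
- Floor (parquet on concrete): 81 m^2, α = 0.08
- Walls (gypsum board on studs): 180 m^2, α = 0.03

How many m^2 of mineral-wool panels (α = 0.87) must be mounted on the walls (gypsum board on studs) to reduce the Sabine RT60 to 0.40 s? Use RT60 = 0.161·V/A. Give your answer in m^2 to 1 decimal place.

Total absorption A₁ = 81*0.68 + 81*0.08 + 180*0.03
  = 55.080 + 6.480 + 5.400 = 66.960 m^2 sabins.
V = 243 m³. Target absorption A₂ = 0.161 × 243 / 0.40 = 97.807 sabins.
Absorption to add: 97.807 − 66.960 = 30.847 sabins.
Net gain per m^2: Δα = 0.87 − 0.03 = 0.84.
Area = ΔA/Δα = 30.847/0.84 = 36.7 m^2.

36.7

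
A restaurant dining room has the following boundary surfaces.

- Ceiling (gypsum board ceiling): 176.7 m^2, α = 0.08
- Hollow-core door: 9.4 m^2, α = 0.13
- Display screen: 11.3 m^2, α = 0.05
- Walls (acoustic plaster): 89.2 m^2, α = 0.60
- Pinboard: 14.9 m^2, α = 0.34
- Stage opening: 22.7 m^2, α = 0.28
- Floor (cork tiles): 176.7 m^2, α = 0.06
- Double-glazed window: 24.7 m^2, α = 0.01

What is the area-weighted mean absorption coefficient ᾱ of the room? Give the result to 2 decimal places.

S = Σ Sᵢ = 176.7 + 9.4 + 11.3 + 89.2 + 14.9 + 22.7 + 176.7 + 24.7 = 525.6 m^2.
Σ(Sᵢαᵢ) = 176.7·0.08 + 9.4·0.13 + 11.3·0.05 + 89.2·0.60 + 14.9·0.34 + 22.7·0.28 + 176.7·0.06 + 24.7·0.01 = 91.714.
ᾱ = A/S = 0.17.

0.17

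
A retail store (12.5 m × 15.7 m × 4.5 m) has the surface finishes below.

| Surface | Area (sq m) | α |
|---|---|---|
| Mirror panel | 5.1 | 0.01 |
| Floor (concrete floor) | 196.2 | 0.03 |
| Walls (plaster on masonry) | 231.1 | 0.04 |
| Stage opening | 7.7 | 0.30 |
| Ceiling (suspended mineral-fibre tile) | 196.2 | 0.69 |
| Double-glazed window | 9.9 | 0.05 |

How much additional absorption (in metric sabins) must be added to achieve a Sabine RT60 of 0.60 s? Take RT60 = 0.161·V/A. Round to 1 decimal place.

83.6 sabins

Equivalent absorption area: A₁ = 5.1×0.01 + 196.2×0.03 + 231.1×0.04 + 7.7×0.30 + 196.2×0.69 + 9.9×0.05 = 153.364 sq m.
V = 883.125 m³. Required absorption A₂ = 0.161 × 883.125 / 0.60 = 236.972 sabins.
ΔA = A₂ − A₁ = 236.972 − 153.364 = 83.6 sabins.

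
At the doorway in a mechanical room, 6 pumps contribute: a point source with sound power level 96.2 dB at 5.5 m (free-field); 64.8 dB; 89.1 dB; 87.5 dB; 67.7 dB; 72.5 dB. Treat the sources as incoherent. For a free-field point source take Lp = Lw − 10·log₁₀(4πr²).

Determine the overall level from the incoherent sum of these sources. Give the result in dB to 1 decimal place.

91.5 dB

Source at 5.5 m: Lp = 96.2 − 10·log₁₀(4π·5.5²) = 96.2 − 10·log₁₀(380.133) = 70.4 dB.
Sum in the linear (power) domain: Σ 10^(Lᵢ/10) = 10^(70.4/10) + 10^(64.8/10) + 10^(89.1/10) + 10^(87.5/10) + 10^(67.7/10) + 10^(72.5/10) = 1.413e+09.
Combined level = 10 log₁₀(1.413e+09) = 91.5 dB.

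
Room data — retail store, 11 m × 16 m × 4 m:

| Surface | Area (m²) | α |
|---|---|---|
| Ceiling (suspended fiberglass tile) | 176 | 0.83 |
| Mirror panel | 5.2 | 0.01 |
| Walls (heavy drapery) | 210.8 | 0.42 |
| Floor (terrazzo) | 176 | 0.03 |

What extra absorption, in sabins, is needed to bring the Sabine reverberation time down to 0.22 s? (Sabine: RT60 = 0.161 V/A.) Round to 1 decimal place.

275.3 sabins

Summing Sᵢαᵢ: 146.080 + 0.052 + 88.536 + 5.280 → A₁ = 239.948 sabins.
For T = 0.22 s, need A₂ = 0.161·V/T = 0.161·704/0.22 = 515.200 sabins.
Shortfall: 515.200 − 239.948 = 275.3 sabins.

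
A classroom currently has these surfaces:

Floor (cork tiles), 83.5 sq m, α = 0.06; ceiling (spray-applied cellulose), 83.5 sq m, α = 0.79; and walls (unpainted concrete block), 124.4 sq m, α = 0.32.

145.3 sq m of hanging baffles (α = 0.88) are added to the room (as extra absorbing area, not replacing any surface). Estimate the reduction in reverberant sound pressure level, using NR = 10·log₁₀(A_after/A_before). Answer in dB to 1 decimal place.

3.3 dB

Equivalent absorption area: A_before = 83.5*0.06 + 83.5*0.79 + 124.4*0.32 = 110.783 sq m.
Treatment contributes 145.3·0.88 = 127.864 sabins.
New total A_after = 238.647 sabins.
Reduction = 10 log₁₀(A_after/A_before) = 10 log₁₀(2.1542) = 3.3 dB.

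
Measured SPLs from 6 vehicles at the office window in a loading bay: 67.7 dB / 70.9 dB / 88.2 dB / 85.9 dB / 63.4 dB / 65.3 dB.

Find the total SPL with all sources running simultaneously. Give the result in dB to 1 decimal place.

90.3 dB

Converting to relative power and adding: 10^(67.7/10) + 10^(70.9/10) + 10^(88.2/10) + 10^(85.9/10) + 10^(63.4/10) + 10^(65.3/10) = 1.074e+09.
L_total = 10·log₁₀(1.074e+09) = 90.3 dB.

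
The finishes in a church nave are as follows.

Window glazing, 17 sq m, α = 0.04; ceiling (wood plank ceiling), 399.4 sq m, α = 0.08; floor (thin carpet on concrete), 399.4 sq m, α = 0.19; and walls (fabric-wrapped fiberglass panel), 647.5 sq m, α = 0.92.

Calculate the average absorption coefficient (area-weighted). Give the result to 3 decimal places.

S = Σ Sᵢ = 17 + 399.4 + 399.4 + 647.5 = 1463.3 sq m.
Weighted sum Σ Sα = 704.218.
ᾱ = 704.218 / 1463.3 = 0.481.

0.481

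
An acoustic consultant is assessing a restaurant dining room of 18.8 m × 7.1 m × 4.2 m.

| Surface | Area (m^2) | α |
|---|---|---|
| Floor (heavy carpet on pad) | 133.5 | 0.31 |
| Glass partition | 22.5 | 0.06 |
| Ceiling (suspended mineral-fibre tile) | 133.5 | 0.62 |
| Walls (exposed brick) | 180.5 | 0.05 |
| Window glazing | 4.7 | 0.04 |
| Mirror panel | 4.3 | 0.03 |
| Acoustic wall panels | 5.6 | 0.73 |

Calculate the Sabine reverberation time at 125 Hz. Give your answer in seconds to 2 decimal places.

0.65 s

Equivalent absorption area: A = 133.5·0.31 + 22.5·0.06 + 133.5·0.62 + 180.5·0.05 + 4.7·0.04 + 4.3·0.03 + 5.6·0.73 = 138.935 m^2.
Volume V = 18.8 × 7.1 × 4.2 = 560.616 m³.
T = 0.161 V/A = 0.161·560.616/138.935 = 0.65 s.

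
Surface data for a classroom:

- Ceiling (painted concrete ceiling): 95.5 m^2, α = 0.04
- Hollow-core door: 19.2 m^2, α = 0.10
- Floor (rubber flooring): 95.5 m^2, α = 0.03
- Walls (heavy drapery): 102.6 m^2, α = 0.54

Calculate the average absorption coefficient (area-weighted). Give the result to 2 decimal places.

0.20

Total surface area S = 312.8 m^2.
Σ(Sᵢαᵢ) = 95.5×0.04 + 19.2×0.10 + 95.5×0.03 + 102.6×0.54 = 64.009.
ᾱ = A/S = 0.20.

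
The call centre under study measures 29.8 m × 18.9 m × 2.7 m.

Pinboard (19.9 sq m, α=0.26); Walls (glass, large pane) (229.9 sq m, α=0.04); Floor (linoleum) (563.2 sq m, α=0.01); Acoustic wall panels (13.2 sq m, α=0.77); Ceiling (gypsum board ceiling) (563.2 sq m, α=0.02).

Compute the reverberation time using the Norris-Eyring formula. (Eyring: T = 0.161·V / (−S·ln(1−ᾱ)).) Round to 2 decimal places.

Total surface area S = 19.9 + 229.9 + 563.2 + 13.2 + 563.2 = 1389.4 sq m.
Σ(Sᵢαᵢ) = 19.9×0.26 + 229.9×0.04 + 563.2×0.01 + 13.2×0.77 + 563.2×0.02 = 41.430.
Mean coefficient ᾱ = A/S = 0.0298.
−S·ln(1−ᾱ) = −1389.4 × ln(1 − 0.0298) = 42.034.
V = 29.8 × 18.9 × 2.7 = 1520.694 m³.
T = 0.161·V/[−S·ln(1−ᾱ)] = 0.161·1520.694/42.034 = 5.82 s.

5.82 sec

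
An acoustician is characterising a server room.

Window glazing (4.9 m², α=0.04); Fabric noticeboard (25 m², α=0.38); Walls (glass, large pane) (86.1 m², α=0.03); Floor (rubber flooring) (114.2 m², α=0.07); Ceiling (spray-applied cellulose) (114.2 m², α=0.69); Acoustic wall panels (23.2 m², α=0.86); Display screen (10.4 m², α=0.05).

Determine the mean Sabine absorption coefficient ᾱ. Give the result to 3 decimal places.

Total surface area S = 378.0 m².
Σ(Sᵢαᵢ) = 4.9×0.04 + 25×0.38 + 86.1×0.03 + 114.2×0.07 + 114.2×0.69 + 23.2×0.86 + 10.4×0.05 = 119.543.
ᾱ = A/S = 0.316.

0.316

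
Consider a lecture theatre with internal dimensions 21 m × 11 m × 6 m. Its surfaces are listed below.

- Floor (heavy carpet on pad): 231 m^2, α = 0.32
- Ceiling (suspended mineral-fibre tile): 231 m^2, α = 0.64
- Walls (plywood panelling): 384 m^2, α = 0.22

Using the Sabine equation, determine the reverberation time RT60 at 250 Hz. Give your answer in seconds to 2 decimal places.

Summing Sᵢαᵢ: 73.920 + 147.840 + 84.480 → A = 306.240 sabins.
Room volume: 1386 m³.
T = 0.161 V/A = 0.161·1386/306.240 = 0.73 s.

0.73 sec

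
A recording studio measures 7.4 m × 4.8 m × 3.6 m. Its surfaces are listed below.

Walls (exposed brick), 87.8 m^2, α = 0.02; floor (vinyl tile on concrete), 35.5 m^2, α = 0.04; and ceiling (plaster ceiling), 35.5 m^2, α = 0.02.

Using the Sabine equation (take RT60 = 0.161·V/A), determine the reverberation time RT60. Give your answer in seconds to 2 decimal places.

Summing Sᵢαᵢ: 1.756 + 1.420 + 0.710 → A = 3.886 sabins.
Volume V = 7.4 × 4.8 × 3.6 = 127.872 m³.
RT60 = 0.161 · V / A = 0.161 × 127.872 / 3.886 = 5.30 s.

5.30 sec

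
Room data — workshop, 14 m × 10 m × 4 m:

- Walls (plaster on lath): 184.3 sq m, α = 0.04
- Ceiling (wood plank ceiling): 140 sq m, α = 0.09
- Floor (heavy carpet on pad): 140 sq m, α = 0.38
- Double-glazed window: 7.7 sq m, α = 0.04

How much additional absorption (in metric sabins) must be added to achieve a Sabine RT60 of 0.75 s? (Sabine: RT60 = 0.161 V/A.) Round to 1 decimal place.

46.7 sabins

Summing Sᵢαᵢ: 7.372 + 12.600 + 53.200 + 0.308 → A₁ = 73.480 sabins.
Target A₂ = 0.161·560/0.75 = 120.213 sabins (V = 560 m³).
Shortfall: 120.213 − 73.480 = 46.7 sabins.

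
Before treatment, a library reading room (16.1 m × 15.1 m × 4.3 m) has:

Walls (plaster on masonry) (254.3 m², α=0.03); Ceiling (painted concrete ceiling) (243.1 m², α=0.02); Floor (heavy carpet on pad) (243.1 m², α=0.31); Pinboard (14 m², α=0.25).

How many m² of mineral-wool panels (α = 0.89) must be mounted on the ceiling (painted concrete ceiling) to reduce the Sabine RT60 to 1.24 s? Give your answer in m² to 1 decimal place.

51.0

A₁ = Σ Sᵢαᵢ = 254.3×0.03 + 243.1×0.02 + 243.1×0.31 + 14×0.25 = 91.352 sabins.
V = 1045.373 m³. Target absorption A₂ = 0.161 × 1045.373 / 1.24 = 135.730 sabins.
Absorption to add: 135.730 − 91.352 = 44.378 sabins.
Net gain per m²: Δα = 0.89 − 0.02 = 0.87.
Area = ΔA/Δα = 44.378/0.87 = 51.0 m².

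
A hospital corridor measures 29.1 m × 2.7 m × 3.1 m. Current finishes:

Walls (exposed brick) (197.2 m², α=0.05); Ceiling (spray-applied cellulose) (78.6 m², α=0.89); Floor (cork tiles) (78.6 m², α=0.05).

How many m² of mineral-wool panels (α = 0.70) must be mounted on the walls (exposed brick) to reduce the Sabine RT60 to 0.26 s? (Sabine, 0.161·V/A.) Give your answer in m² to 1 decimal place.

A₁ = Σ Sᵢαᵢ = 197.2*0.05 + 78.6*0.89 + 78.6*0.05 = 83.744 sabins.
Required A₂ = 0.161·243.567/0.26 = 150.824 sabins.
ΔA needed = 150.824 − 83.744 = 67.080 sabins.
Net gain per m²: Δα = 0.70 − 0.05 = 0.65.
Panel area = 67.080 / 0.65 = 103.2 m².

103.2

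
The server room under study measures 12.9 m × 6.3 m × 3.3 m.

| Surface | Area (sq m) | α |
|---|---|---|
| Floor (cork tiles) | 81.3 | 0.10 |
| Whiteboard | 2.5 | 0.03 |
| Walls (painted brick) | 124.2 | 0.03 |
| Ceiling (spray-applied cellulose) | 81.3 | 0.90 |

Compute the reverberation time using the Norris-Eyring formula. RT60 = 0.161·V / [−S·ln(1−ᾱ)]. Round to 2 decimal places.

Total surface area S = 81.3 + 2.5 + 124.2 + 81.3 = 289.3 sq m.
Σ(Sᵢαᵢ) = 81.3·0.10 + 2.5·0.03 + 124.2·0.03 + 81.3·0.90 = 85.101.
ᾱ = 85.101 / 289.3 = 0.2942.
−S·ln(1−ᾱ) = −289.3 × ln(1 − 0.2942) = 100.799.
V = 12.9 × 6.3 × 3.3 = 268.191 m³.
RT60 = 0.161 × 268.191 / 100.799 = 0.43 s.

0.43 s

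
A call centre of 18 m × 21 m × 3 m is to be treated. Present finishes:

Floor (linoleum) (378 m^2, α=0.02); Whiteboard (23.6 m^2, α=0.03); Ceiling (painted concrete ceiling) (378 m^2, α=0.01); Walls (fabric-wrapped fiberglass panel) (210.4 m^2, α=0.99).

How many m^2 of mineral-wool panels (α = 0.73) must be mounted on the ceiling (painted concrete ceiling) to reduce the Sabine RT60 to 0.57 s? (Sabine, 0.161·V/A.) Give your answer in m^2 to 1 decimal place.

138.8

A₁ = Σ Sᵢαᵢ = 378×0.02 + 23.6×0.03 + 378×0.01 + 210.4×0.99 = 220.344 sabins.
Required A₂ = 0.161·1134/0.57 = 320.305 sabins.
ΔA needed = 320.305 − 220.344 = 99.961 sabins.
Net gain per m^2: Δα = 0.73 − 0.01 = 0.72.
Area = ΔA/Δα = 99.961/0.72 = 138.8 m^2.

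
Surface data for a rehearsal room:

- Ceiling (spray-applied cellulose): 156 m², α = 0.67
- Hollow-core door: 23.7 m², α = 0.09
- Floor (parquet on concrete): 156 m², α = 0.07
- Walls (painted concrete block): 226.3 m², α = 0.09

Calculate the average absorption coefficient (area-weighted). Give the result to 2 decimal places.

S = Σ Sᵢ = 156 + 23.7 + 156 + 226.3 = 562.0 m².
A = 156*0.67 + 23.7*0.09 + 156*0.07 + 226.3*0.09 = 137.940 sabins.
ᾱ = A/S = 0.25.

0.25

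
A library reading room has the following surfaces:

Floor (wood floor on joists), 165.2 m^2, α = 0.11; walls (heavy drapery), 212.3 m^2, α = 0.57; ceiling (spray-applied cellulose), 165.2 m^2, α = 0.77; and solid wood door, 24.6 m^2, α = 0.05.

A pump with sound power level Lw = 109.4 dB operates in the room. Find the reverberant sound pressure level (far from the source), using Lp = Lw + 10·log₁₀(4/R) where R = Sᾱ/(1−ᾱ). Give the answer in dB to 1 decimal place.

88.4 dB

A = 267.617 sabins; S = 567.3 m^2.
ᾱ = 0.4717, so room constant R = A/(1−ᾱ) = 506.563 m^2.
Lp = 109.4 + 10·log₁₀(4/506.563) = 109.4 + (-21.03) = 88.4 dB.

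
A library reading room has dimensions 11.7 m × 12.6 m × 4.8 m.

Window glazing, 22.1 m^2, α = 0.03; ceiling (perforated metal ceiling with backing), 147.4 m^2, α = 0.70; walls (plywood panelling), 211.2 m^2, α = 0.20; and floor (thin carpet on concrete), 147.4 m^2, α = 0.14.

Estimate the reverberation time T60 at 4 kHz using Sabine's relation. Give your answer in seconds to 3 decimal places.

Total absorption A = 22.1*0.03 + 147.4*0.70 + 211.2*0.20 + 147.4*0.14
  = 0.663 + 103.180 + 42.240 + 20.636 = 166.719 m^2 sabins.
Room volume: 707.616 m³.
RT60 = 0.161 · V / A = 0.161 × 707.616 / 166.719 = 0.683 s.

0.683 seconds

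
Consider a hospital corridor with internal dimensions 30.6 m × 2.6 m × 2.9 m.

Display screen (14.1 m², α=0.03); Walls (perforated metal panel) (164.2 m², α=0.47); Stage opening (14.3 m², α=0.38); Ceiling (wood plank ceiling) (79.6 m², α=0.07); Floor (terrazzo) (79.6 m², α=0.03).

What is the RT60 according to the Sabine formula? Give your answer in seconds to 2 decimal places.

0.41 s

Equivalent absorption area: A = 14.1*0.03 + 164.2*0.47 + 14.3*0.38 + 79.6*0.07 + 79.6*0.03 = 90.991 m².
V = 30.6·2.6·2.9 = 230.724 m³.
Sabine: RT60 = 0.161 × 230.724 / 90.991 = 0.41 s.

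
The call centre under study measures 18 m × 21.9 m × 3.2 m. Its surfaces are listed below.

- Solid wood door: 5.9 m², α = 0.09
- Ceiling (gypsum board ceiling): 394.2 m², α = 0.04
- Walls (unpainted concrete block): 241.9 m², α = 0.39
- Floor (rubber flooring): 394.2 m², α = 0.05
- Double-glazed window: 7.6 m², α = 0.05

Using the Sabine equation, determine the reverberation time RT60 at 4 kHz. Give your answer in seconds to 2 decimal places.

A = Σ Sᵢαᵢ = 5.9·0.09 + 394.2·0.04 + 241.9·0.39 + 394.2·0.05 + 7.6·0.05 = 130.730 sabins.
Volume V = 18 × 21.9 × 3.2 = 1261.44 m³.
Sabine: RT60 = 0.161 × 1261.44 / 130.730 = 1.55 s.

1.55 sec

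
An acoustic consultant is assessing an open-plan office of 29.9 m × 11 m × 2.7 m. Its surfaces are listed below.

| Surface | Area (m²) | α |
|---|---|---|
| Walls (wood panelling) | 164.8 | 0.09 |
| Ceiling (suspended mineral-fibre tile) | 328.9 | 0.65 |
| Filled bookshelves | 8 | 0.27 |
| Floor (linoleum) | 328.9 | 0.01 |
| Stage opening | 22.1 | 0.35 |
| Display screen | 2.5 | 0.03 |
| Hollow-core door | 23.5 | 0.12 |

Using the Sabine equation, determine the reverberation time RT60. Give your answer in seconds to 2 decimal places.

0.58 seconds

Equivalent absorption area: A = 164.8×0.09 + 328.9×0.65 + 8×0.27 + 328.9×0.01 + 22.1×0.35 + 2.5×0.03 + 23.5×0.12 = 244.696 m².
Volume V = 29.9 × 11 × 2.7 = 888.03 m³.
Sabine: RT60 = 0.161 × 888.03 / 244.696 = 0.58 s.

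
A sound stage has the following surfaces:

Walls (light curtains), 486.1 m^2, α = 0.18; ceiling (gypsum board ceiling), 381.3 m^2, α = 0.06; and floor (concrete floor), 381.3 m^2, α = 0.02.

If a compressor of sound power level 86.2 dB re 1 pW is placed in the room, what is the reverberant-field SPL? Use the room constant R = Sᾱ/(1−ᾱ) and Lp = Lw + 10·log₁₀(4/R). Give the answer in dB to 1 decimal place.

A = 118.002 sabins; S = 1248.7 m^2.
ᾱ = 118.002/1248.7 = 0.0945; R = Sᾱ/(1−ᾱ) = 118.002/(1−0.0945) = 130.317 m^2.
Lp = Lw + 10 log₁₀(4/R) = 86.2 -15.13 = 71.1 dB.

71.1 dB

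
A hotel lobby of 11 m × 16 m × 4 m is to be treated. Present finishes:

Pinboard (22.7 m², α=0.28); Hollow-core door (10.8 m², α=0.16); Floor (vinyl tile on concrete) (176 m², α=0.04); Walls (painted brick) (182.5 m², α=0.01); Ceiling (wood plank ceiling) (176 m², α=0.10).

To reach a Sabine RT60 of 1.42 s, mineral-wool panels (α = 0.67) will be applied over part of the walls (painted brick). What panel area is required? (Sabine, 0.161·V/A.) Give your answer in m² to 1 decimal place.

68.6

A₁ = Σ Sᵢαᵢ = 22.7*0.28 + 10.8*0.16 + 176*0.04 + 182.5*0.01 + 176*0.10 = 34.549 sabins.
V = 704 m³. Target absorption A₂ = 0.161 × 704 / 1.42 = 79.820 sabins.
Absorption to add: 79.820 − 34.549 = 45.271 sabins.
Net gain per m²: Δα = 0.67 − 0.01 = 0.66.
Area = ΔA/Δα = 45.271/0.66 = 68.6 m².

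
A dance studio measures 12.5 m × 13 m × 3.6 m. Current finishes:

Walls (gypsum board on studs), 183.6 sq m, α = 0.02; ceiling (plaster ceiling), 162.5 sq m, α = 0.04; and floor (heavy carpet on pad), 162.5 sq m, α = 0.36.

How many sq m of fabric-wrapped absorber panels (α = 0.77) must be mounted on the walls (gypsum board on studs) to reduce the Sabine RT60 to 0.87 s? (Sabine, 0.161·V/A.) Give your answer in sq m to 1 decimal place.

Total absorption A₁ = 183.6·0.02 + 162.5·0.04 + 162.5·0.36
  = 3.672 + 6.500 + 58.500 = 68.672 sq m sabins.
V = 585 m³. Target absorption A₂ = 0.161 × 585 / 0.87 = 108.259 sabins.
ΔA needed = 108.259 − 68.672 = 39.587 sabins.
Each sq m of panel replacing the walls (gypsum board on studs) adds (0.77 − 0.02) = 0.75 sabins.
Area = ΔA/Δα = 39.587/0.75 = 52.8 sq m.

52.8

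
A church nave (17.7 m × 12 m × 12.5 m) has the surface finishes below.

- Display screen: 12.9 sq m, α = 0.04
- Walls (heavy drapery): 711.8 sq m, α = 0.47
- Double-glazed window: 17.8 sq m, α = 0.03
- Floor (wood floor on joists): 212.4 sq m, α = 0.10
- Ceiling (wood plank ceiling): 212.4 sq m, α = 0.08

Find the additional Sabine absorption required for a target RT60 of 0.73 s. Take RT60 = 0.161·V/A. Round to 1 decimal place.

Total absorption A₁ = 12.9*0.04 + 711.8*0.47 + 17.8*0.03 + 212.4*0.10 + 212.4*0.08
  = 0.516 + 334.546 + 0.534 + 21.240 + 16.992 = 373.828 sq m sabins.
Target A₂ = 0.161·2655/0.73 = 585.555 sabins (V = 2655 m³).
ΔA = A₂ − A₁ = 585.555 − 373.828 = 211.7 sabins.

211.7 sabins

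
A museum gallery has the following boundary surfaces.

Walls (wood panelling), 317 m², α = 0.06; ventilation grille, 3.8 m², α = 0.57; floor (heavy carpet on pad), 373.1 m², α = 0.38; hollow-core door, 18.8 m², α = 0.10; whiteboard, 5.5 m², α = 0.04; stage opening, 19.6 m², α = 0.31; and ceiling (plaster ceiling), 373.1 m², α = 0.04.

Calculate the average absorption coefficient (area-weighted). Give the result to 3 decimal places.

Total surface area S = 1110.9 m².
Weighted sum Σ Sα = 186.064.
ᾱ = A/S = 0.167.

0.167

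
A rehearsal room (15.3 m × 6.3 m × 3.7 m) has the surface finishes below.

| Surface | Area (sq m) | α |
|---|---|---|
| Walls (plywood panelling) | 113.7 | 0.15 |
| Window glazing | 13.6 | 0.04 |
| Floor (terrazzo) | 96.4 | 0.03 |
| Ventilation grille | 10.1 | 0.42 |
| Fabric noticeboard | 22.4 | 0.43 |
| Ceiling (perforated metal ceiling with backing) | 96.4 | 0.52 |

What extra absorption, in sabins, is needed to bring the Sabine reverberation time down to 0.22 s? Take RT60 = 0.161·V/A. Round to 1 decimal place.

Summing Sᵢαᵢ: 17.055 + 0.544 + 2.892 + 4.242 + 9.632 + 50.128 → A₁ = 84.493 sabins.
For T = 0.22 s, need A₂ = 0.161·V/T = 0.161·356.643/0.22 = 260.998 sabins.
Additional absorption ΔA = 260.998 − 84.493 = 176.5 sabins.

176.5 sabins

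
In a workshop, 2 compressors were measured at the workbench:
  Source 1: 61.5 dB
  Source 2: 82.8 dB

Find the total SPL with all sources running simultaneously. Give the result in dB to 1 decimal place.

82.8 dB

Sum in the linear (power) domain: Σ 10^(Lᵢ/10) = 10^(61.5/10) + 10^(82.8/10) = 1.92e+08.
L_total = 10·log₁₀(1.92e+08) = 82.8 dB.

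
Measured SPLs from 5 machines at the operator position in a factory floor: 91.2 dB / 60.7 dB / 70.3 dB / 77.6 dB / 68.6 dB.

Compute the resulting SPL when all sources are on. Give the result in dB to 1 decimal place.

91.4 dB

Converting to relative power and adding: 10^(91.2/10) + 10^(60.7/10) + 10^(70.3/10) + 10^(77.6/10) + 10^(68.6/10) = 1.395e+09.
Combined level = 10 log₁₀(1.395e+09) = 91.4 dB.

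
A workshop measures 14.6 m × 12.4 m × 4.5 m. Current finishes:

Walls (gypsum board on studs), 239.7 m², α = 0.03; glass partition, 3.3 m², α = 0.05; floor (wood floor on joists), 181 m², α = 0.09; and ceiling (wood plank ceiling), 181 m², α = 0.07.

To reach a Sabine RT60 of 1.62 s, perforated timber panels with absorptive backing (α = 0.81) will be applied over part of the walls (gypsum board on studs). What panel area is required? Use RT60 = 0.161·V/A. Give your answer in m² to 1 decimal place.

57.2

A₁ = Σ Sᵢαᵢ = 239.7×0.03 + 3.3×0.05 + 181×0.09 + 181×0.07 = 36.316 sabins.
V = 814.68 m³. Target absorption A₂ = 0.161 × 814.68 / 1.62 = 80.965 sabins.
ΔA needed = 80.965 − 36.316 = 44.649 sabins.
Each m² of panel replacing the walls (gypsum board on studs) adds (0.81 − 0.03) = 0.78 sabins.
Panel area = 44.649 / 0.78 = 57.2 m².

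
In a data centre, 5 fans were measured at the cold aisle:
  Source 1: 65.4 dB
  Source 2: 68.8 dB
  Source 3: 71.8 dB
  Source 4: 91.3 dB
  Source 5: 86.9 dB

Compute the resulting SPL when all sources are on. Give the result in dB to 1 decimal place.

92.7 dB

Σ 10^(Lᵢ/10) = 1.865e+09.
Combined level = 10 log₁₀(1.865e+09) = 92.7 dB.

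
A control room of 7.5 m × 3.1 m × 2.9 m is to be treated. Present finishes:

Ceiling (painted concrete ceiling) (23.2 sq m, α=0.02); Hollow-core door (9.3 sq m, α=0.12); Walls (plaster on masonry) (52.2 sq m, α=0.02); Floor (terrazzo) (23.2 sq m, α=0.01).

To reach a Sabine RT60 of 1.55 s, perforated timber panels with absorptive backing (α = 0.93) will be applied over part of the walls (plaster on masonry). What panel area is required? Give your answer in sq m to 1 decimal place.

4.6

Total absorption A₁ = 23.2·0.02 + 9.3·0.12 + 52.2·0.02 + 23.2·0.01
  = 0.464 + 1.116 + 1.044 + 0.232 = 2.856 sq m sabins.
Required A₂ = 0.161·67.425/1.55 = 7.003 sabins.
Absorption to add: 7.003 − 2.856 = 4.147 sabins.
Each sq m of panel replacing the walls (plaster on masonry) adds (0.93 − 0.02) = 0.91 sabins.
Area = ΔA/Δα = 4.147/0.91 = 4.6 sq m.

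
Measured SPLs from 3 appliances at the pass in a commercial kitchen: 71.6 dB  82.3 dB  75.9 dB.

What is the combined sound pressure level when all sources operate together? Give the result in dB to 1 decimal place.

Sum in the linear (power) domain: Σ 10^(Lᵢ/10) = 10^(71.6/10) + 10^(82.3/10) + 10^(75.9/10) = 2.232e+08.
Back to dB: 10·log₁₀ Σ = 83.5 dB.

83.5 dB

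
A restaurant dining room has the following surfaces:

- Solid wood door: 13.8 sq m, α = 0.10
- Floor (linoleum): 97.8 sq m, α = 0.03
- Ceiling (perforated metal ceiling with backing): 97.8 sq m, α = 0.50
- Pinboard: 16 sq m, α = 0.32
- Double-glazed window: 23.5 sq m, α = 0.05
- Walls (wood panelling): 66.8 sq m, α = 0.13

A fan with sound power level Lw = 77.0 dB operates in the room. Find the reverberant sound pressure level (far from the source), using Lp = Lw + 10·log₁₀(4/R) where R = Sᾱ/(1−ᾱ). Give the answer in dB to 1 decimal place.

Σ(Sᵢαᵢ) = 13.8·0.10 + 97.8·0.03 + 97.8·0.50 + 16·0.32 + 23.5·0.05 + 66.8·0.13 = 68.193; total area S = 315.7 sq m.
ᾱ = 0.2160, so room constant R = A/(1−ᾱ) = 86.981 sq m.
Lp = Lw + 10 log₁₀(4/R) = 77.0 -13.37 = 63.6 dB.

63.6 dB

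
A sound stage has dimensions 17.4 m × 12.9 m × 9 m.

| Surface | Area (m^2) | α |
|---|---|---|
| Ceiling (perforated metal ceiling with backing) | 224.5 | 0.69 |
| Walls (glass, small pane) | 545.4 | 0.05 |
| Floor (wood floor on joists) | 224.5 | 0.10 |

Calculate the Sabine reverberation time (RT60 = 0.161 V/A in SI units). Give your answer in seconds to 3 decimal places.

Equivalent absorption area: A = 224.5·0.69 + 545.4·0.05 + 224.5·0.10 = 204.625 m^2.
V = 17.4·12.9·9 = 2020.14 m³.
Sabine: RT60 = 0.161 × 2020.14 / 204.625 = 1.589 s.

1.589 s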